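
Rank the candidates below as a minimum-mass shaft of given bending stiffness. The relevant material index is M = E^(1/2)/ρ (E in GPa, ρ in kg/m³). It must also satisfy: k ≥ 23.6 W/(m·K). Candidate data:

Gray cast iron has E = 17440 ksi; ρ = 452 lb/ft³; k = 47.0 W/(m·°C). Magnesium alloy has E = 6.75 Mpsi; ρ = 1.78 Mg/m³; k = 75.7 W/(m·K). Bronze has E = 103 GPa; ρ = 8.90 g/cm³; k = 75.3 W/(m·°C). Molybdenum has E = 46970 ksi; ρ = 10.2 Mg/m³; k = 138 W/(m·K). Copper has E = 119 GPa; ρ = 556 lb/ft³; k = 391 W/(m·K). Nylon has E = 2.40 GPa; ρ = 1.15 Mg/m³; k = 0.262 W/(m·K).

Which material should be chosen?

magnesium alloy

Screen on constraints: k ≥ 23.6 W/(m·K). Survivors: gray cast iron, magnesium alloy, bronze, molybdenum, copper.
In SI units:
  gray cast iron: E = 120.2 GPa, ρ = 7240 kg/m³
  magnesium alloy: E = 46.54 GPa, ρ = 1780 kg/m³
  bronze: E = 103.0 GPa, ρ = 8900 kg/m³
  molybdenum: E = 323.8 GPa, ρ = 10200 kg/m³
  copper: E = 119.0 GPa, ρ = 8906 kg/m³
  magnesium alloy: M = 3.83×10⁻³
  molybdenum: M = 1.76×10⁻³
  gray cast iron: M = 1.51×10⁻³
  copper: M = 1.22×10⁻³
  bronze: M = 1.14×10⁻³
Magnesium alloy ranks first.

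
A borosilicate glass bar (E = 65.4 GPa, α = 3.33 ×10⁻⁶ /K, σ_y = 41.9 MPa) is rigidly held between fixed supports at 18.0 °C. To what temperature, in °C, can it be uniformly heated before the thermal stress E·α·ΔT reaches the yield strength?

E·α·ΔT = 41.90 MPa ⇒ ΔT = 41.90 / (65.40×10³ × 3.33×10⁻⁶) = 192.4 K.
T = 18.0 + 192.4 = 210.4 °C.

210 °C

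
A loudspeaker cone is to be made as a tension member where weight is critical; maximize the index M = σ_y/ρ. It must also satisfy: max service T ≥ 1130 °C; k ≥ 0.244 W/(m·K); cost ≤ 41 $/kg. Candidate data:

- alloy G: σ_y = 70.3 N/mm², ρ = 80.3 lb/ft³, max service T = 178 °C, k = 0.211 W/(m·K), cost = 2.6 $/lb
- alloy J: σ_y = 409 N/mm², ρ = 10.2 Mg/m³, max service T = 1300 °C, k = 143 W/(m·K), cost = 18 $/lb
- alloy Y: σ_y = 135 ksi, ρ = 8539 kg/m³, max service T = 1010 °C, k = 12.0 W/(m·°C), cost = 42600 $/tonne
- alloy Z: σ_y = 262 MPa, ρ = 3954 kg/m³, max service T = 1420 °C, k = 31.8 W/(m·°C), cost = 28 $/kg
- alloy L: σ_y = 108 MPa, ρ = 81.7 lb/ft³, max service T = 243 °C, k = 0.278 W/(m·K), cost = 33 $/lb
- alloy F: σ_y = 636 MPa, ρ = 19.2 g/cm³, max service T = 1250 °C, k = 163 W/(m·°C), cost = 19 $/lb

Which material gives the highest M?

Screen on constraints: max service T ≥ 1130 °C; k ≥ 0.244 W/(m·K); cost ≤ 41 $/kg. Survivors: alloy J, alloy Z.
In SI units:
  alloy J: σ_y = 409.0 MPa, ρ = 10200 kg/m³
  alloy Z: σ_y = 262.0 MPa, ρ = 3954 kg/m³
  alloy Z: M = 66.3 kN·m/kg
  alloy J: M = 40.1 kN·m/kg
Alloy Z has the largest M.

alloy Z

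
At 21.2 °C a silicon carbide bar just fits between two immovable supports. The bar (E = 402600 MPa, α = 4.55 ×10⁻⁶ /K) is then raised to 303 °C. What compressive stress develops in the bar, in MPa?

E = 402600 MPa = 402.6 GPa.
ΔT = 281.8 K. Constrained thermal stress σ = E·α·ΔT = 402.6×10³ MPa × 4.55×10⁻⁶ × 281.8 = 516 MPa (compressive).

516 MPa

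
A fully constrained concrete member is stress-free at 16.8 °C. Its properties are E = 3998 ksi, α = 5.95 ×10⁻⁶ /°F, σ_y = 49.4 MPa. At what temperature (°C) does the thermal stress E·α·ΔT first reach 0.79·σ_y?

149 °C

E = 3998 ksi = 27.57 GPa.
α = 5.95×10⁻⁶/°F × 9/5 = 10.7×10⁻⁶/K.
E·α·ΔT = 39.03 MPa ⇒ ΔT = 39.03 / (27.57×10³ × 10.7×10⁻⁶) = 132.2 K.
T = 16.8 + 132.2 = 149.0 °C.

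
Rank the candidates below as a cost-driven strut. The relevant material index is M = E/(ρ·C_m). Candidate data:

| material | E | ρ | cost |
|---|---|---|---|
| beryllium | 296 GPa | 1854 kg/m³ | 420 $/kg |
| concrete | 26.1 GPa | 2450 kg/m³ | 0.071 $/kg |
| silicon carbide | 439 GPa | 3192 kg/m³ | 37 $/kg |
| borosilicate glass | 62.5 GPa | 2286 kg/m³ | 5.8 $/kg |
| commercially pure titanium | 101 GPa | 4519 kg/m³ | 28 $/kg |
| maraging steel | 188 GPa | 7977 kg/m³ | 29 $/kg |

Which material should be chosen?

Per-candidate index values:
  concrete: M = 150 MN·m per $
  borosilicate glass: M = 4.71 MN·m per $
  silicon carbide: M = 3.72 MN·m per $
  maraging steel: M = 0.813 MN·m per $
  commercially pure titanium: M = 0.798 MN·m per $
  beryllium: M = 0.380 MN·m per $
Concrete has the largest M.

concrete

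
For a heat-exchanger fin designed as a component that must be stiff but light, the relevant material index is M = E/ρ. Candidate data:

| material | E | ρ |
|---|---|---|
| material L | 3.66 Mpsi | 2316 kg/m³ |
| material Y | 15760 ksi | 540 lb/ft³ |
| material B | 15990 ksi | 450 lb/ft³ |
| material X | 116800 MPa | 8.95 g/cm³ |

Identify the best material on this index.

Normalizing units and computing the index:
  material L: E = 25.23 GPa, ρ = 2316 kg/m³
  material Y: E = 108.7 GPa, ρ = 8650 kg/m³
  material B: E = 110.2 GPa, ρ = 7208 kg/m³
  material X: E = 116.8 GPa, ρ = 8950 kg/m³
  material B: M = 15.3 MN·m/kg
  material X: M = 13.1 MN·m/kg
  material Y: M = 12.6 MN·m/kg
  material L: M = 10.9 MN·m/kg
Material B has the largest M.

material B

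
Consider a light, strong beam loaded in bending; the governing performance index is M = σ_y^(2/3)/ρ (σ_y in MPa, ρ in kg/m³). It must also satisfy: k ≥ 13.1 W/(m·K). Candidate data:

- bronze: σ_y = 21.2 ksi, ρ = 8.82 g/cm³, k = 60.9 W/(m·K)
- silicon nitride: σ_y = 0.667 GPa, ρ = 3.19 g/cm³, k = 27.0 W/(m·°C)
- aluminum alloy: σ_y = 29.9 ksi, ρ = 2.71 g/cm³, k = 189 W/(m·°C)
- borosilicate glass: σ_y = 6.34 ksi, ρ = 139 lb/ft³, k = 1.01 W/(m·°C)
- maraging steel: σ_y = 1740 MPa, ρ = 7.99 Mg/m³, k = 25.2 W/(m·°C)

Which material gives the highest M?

Screen on constraints: k ≥ 13.1 W/(m·K). Survivors: bronze, silicon nitride, aluminum alloy, maraging steel.
Normalizing units and computing the index:
  bronze: σ_y = 146.2 MPa, ρ = 8820 kg/m³
  silicon nitride: σ_y = 667.0 MPa, ρ = 3190 kg/m³
  aluminum alloy: σ_y = 206.2 MPa, ρ = 2710 kg/m³
  maraging steel: σ_y = 1740 MPa, ρ = 7990 kg/m³
  silicon nitride: M = 23.9×10⁻³
  maraging steel: M = 18.1×10⁻³
  aluminum alloy: M = 12.9×10⁻³
  bronze: M = 3.15×10⁻³
Silicon nitride ranks first.

silicon nitride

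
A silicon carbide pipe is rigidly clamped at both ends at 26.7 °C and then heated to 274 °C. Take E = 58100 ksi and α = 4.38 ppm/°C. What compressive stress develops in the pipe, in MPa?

434 MPa

E = 58100 ksi = 400.6 GPa.
ΔT = 247.3 K. Constrained thermal stress σ = E·α·ΔT = 400.6×10³ MPa × 4.38×10⁻⁶ × 247.3 = 434 MPa (compressive).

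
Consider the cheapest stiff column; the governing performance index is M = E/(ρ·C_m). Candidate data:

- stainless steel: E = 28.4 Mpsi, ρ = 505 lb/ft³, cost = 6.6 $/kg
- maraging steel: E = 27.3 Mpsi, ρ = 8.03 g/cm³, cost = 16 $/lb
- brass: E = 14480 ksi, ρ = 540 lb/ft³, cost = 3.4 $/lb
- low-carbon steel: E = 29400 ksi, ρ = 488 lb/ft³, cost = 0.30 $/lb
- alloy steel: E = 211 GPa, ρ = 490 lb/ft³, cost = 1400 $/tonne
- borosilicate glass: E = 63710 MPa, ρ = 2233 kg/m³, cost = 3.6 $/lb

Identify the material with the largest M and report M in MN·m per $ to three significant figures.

In SI units:
  stainless steel: E = 195.8 GPa, ρ = 8089 kg/m³, cost = 6.600 $/kg
  maraging steel: E = 188.2 GPa, ρ = 8030 kg/m³, cost = 35.27 $/kg
  brass: E = 99.84 GPa, ρ = 8650 kg/m³, cost = 7.496 $/kg
  low-carbon steel: E = 202.7 GPa, ρ = 7817 kg/m³, cost = 0.6614 $/kg
  alloy steel: E = 211.0 GPa, ρ = 7849 kg/m³, cost = 1.400 $/kg
  borosilicate glass: E = 63.71 GPa, ρ = 2233 kg/m³, cost = 7.937 $/kg
  low-carbon steel: M = 39.2 MN·m per $
  alloy steel: M = 19.2 MN·m per $
  stainless steel: M = 3.67 MN·m per $
  borosilicate glass: M = 3.59 MN·m per $
  brass: M = 1.54 MN·m per $
  maraging steel: M = 0.665 MN·m per $
Low-carbon steel has the largest M.

low-carbon steel, M = 39.2 MN·m per $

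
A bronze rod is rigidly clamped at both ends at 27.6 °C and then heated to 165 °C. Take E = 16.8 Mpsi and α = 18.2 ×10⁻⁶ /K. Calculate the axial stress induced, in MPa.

290 MPa

E = 16.8 Mpsi = 115.8 GPa.
ΔT = 137.4 K. Constrained thermal stress σ = E·α·ΔT = 115.8×10³ MPa × 18.2×10⁻⁶ × 137.4 = 290 MPa (compressive).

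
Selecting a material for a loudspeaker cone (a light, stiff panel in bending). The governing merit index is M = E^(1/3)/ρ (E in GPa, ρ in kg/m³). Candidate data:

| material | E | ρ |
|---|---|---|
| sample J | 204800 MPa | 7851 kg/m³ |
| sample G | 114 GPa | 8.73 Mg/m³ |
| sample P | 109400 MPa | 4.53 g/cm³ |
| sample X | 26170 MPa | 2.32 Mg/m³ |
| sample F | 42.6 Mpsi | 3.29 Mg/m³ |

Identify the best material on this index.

In SI units:
  sample J: E = 204.8 GPa, ρ = 7851 kg/m³
  sample G: E = 114.0 GPa, ρ = 8730 kg/m³
  sample P: E = 109.4 GPa, ρ = 4530 kg/m³
  sample X: E = 26.17 GPa, ρ = 2320 kg/m³
  sample F: E = 293.7 GPa, ρ = 3290 kg/m³
  sample F: M = 2.02×10⁻³
  sample X: M = 1.28×10⁻³
  sample P: M = 1.06×10⁻³
  sample J: M = 0.751×10⁻³
  sample G: M = 0.555×10⁻³
Sample F ranks first.

sample F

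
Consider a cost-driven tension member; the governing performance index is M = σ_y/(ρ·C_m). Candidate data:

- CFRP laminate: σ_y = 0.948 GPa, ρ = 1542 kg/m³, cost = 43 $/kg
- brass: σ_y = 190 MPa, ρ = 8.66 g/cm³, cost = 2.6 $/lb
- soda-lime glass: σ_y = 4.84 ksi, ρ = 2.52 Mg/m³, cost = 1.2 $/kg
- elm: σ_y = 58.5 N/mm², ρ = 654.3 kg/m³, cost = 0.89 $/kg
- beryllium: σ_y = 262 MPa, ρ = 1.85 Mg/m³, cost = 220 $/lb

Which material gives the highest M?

elm

Putting every candidate on a common basis:
  CFRP laminate: σ_y = 948.0 MPa, ρ = 1542 kg/m³, cost = 43.00 $/kg
  brass: σ_y = 190.0 MPa, ρ = 8660 kg/m³, cost = 5.732 $/kg
  soda-lime glass: σ_y = 33.37 MPa, ρ = 2520 kg/m³, cost = 1.200 $/kg
  elm: σ_y = 58.50 MPa, ρ = 654.3 kg/m³, cost = 0.8900 $/kg
  beryllium: σ_y = 262.0 MPa, ρ = 1850 kg/m³, cost = 485.0 $/kg
  elm: M = 100 kN·m per $
  CFRP laminate: M = 14.3 kN·m per $
  soda-lime glass: M = 11.0 kN·m per $
  brass: M = 3.83 kN·m per $
  beryllium: M = 0.292 kN·m per $
Highest index: elm.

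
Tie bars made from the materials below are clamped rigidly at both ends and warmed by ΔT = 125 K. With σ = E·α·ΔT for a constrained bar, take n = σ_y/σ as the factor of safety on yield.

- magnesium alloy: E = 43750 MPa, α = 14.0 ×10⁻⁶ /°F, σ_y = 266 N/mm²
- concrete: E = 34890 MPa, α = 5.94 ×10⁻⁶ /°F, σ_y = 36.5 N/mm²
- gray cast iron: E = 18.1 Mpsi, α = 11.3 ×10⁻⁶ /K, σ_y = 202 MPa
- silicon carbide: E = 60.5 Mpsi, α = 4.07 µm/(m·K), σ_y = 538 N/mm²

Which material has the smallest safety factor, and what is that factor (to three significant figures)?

concrete, n = 0.783

With everything in SI (GPa, ×10⁻⁶/K, MPa):
  magnesium alloy: E = 43.75, α = 25.2, σ_y = 266.0 → σ = 138 MPa, n = 1.93
  concrete: E = 34.89, α = 10.7, σ_y = 36.50 → σ = 46.6 MPa, n = 0.783
  gray cast iron: E = 124.8, α = 11.3, σ_y = 202.0 → σ = 176 MPa, n = 1.15
  silicon carbide: E = 417.1, α = 4.07, σ_y = 538.0 → σ = 212 MPa, n = 2.54
Smallest n: concrete with n = 0.783.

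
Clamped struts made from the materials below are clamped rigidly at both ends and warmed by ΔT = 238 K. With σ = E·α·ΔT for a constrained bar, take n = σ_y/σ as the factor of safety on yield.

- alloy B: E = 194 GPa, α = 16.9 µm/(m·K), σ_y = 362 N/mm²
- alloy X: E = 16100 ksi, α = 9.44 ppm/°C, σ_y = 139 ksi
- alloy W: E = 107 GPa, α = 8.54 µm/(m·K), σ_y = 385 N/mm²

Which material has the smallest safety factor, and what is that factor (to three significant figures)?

Per material, after unit conversion:
  alloy B: E = 194.0, α = 16.9, σ_y = 362.0 → σ = 780 MPa, n = 0.464
  alloy X: E = 111.0, α = 9.44, σ_y = 958.4 → σ = 249 MPa, n = 3.84
  alloy W: E = 107.0, α = 8.54, σ_y = 385.0 → σ = 217 MPa, n = 1.77
The minimum is alloy B at n = 0.464.

alloy B, n = 0.464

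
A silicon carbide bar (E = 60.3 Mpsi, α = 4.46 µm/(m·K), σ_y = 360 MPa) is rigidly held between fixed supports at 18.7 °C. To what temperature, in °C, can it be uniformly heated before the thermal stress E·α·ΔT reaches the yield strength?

E = 60.3 Mpsi = 415.8 GPa.
E·α·ΔT = 360.0 MPa ⇒ ΔT = 360.0 / (415.8×10³ × 4.46×10⁻⁶) = 194.1 K.
T = 18.7 + 194.1 = 212.8 °C.

213 °C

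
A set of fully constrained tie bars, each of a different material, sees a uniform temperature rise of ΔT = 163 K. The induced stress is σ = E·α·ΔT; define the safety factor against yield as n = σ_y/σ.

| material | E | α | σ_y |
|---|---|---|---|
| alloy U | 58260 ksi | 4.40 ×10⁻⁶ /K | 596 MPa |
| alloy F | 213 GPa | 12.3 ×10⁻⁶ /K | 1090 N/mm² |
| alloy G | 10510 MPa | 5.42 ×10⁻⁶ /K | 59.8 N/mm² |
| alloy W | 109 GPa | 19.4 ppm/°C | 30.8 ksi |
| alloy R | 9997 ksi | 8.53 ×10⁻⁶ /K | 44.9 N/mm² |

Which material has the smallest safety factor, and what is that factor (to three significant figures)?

In consistent units (E in GPa, α in ×10⁻⁶/K, σ_y in MPa):
  alloy U: E = 401.7, α = 4.40, σ_y = 596.0 → σ = 288 MPa, n = 2.07
  alloy F: E = 213.0, α = 12.3, σ_y = 1090 → σ = 427 MPa, n = 2.55
  alloy G: E = 10.51, α = 5.42, σ_y = 59.80 → σ = 9.29 MPa, n = 6.44
  alloy W: E = 109.0, α = 19.4, σ_y = 212.4 → σ = 345 MPa, n = 0.616
  alloy R: E = 68.93, α = 8.53, σ_y = 44.90 → σ = 95.8 MPa, n = 0.469
The minimum is alloy R at n = 0.469.

alloy R, n = 0.469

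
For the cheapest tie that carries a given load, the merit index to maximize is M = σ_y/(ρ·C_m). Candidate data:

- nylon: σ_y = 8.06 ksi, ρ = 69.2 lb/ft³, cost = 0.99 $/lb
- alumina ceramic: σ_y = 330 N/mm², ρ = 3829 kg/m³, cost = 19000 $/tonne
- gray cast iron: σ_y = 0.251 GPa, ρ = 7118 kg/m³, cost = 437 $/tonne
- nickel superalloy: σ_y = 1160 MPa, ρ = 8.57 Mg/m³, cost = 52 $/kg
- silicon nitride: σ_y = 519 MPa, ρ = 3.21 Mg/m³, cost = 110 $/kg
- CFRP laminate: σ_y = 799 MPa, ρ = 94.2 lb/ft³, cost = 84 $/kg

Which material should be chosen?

Convert each candidate to consistent units, then evaluate M:
  nylon: σ_y = 55.57 MPa, ρ = 1108 kg/m³, cost = 2.183 $/kg
  alumina ceramic: σ_y = 330.0 MPa, ρ = 3829 kg/m³, cost = 19.00 $/kg
  gray cast iron: σ_y = 251.0 MPa, ρ = 7118 kg/m³, cost = 0.4370 $/kg
  nickel superalloy: σ_y = 1160 MPa, ρ = 8570 kg/m³, cost = 52.00 $/kg
  silicon nitride: σ_y = 519.0 MPa, ρ = 3210 kg/m³, cost = 110.0 $/kg
  CFRP laminate: σ_y = 799.0 MPa, ρ = 1509 kg/m³, cost = 84.00 $/kg
  gray cast iron: M = 80.7 kN·m per $
  nylon: M = 23.0 kN·m per $
  CFRP laminate: M = 6.30 kN·m per $
  alumina ceramic: M = 4.54 kN·m per $
  nickel superalloy: M = 2.60 kN·m per $
  silicon nitride: M = 1.47 kN·m per $
The maximum is for gray cast iron.

gray cast iron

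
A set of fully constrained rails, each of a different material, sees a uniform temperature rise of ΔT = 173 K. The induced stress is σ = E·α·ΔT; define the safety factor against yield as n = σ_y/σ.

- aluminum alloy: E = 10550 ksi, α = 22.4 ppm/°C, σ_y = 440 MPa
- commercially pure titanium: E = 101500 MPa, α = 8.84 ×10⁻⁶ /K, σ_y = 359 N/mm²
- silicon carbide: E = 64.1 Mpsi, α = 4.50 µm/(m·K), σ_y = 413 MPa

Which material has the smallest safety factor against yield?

silicon carbide

In consistent units (E in GPa, α in ×10⁻⁶/K, σ_y in MPa):
  aluminum alloy: E = 72.74, α = 22.4, σ_y = 440.0 → σ = 282 MPa, n = 1.56
  commercially pure titanium: E = 101.5, α = 8.84, σ_y = 359.0 → σ = 155 MPa, n = 2.31
  silicon carbide: E = 442.0, α = 4.50, σ_y = 413.0 → σ = 344 MPa, n = 1.20
The minimum is silicon carbide at n = 1.20.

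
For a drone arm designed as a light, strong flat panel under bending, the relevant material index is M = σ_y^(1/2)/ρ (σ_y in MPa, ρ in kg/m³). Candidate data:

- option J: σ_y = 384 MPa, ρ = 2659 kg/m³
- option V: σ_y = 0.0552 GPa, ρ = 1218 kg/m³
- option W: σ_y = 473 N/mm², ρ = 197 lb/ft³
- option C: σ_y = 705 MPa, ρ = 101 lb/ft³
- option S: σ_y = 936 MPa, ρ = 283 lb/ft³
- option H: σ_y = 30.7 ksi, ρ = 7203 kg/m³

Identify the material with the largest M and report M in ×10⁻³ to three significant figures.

option C, M = 16.4×10⁻³

After converting to SI:
  option J: σ_y = 384.0 MPa, ρ = 2659 kg/m³
  option V: σ_y = 55.20 MPa, ρ = 1218 kg/m³
  option W: σ_y = 473.0 MPa, ρ = 3156 kg/m³
  option C: σ_y = 705.0 MPa, ρ = 1618 kg/m³
  option S: σ_y = 936.0 MPa, ρ = 4533 kg/m³
  option H: σ_y = 211.7 MPa, ρ = 7203 kg/m³
  option C: M = 16.4×10⁻³
  option J: M = 7.37×10⁻³
  option W: M = 6.89×10⁻³
  option S: M = 6.75×10⁻³
  option V: M = 6.10×10⁻³
  option H: M = 2.02×10⁻³
Option C ranks first.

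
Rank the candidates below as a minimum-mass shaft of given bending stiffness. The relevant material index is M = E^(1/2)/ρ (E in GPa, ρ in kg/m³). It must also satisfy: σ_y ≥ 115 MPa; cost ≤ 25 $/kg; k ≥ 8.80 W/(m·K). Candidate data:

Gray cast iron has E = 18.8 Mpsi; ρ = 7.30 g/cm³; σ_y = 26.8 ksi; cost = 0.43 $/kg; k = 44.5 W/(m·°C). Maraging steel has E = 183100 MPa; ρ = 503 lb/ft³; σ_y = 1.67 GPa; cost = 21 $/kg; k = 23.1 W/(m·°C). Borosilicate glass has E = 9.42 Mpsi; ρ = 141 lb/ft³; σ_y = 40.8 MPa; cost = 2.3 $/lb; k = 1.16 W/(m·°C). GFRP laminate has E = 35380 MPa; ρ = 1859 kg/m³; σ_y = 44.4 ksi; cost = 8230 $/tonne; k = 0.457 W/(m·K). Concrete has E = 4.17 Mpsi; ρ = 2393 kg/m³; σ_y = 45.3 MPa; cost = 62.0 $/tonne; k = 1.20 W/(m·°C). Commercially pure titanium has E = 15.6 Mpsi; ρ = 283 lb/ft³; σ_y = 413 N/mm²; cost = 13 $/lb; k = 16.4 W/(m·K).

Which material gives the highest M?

Screen on constraints: σ_y ≥ 115 MPa; cost ≤ 25 $/kg; k ≥ 8.80 W/(m·K). Survivors: gray cast iron, maraging steel.
After converting to SI:
  gray cast iron: E = 129.6 GPa, ρ = 7300 kg/m³
  maraging steel: E = 183.1 GPa, ρ = 8057 kg/m³
  maraging steel: M = 1.68×10⁻³
  gray cast iron: M = 1.56×10⁻³
Highest index: maraging steel.

maraging steel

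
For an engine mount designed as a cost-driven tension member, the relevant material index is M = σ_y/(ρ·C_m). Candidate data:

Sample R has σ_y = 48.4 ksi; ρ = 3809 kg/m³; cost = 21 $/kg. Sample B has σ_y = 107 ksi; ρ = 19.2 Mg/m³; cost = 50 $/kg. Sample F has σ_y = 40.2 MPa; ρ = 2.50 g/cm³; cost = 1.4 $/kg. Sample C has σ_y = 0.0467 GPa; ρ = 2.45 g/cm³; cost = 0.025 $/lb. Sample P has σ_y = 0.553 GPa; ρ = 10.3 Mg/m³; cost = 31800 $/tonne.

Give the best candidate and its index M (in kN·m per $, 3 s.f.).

sample C, M = 346 kN·m per $

After converting to SI:
  sample R: σ_y = 333.7 MPa, ρ = 3809 kg/m³, cost = 21.00 $/kg
  sample B: σ_y = 737.7 MPa, ρ = 19200 kg/m³, cost = 50.00 $/kg
  sample F: σ_y = 40.20 MPa, ρ = 2500 kg/m³, cost = 1.400 $/kg
  sample C: σ_y = 46.70 MPa, ρ = 2450 kg/m³, cost = 0.05511 $/kg
  sample P: σ_y = 553.0 MPa, ρ = 10300 kg/m³, cost = 31.80 $/kg
  sample C: M = 346 kN·m per $
  sample F: M = 11.5 kN·m per $
  sample R: M = 4.17 kN·m per $
  sample P: M = 1.69 kN·m per $
  sample B: M = 0.768 kN·m per $
The maximum is for sample C.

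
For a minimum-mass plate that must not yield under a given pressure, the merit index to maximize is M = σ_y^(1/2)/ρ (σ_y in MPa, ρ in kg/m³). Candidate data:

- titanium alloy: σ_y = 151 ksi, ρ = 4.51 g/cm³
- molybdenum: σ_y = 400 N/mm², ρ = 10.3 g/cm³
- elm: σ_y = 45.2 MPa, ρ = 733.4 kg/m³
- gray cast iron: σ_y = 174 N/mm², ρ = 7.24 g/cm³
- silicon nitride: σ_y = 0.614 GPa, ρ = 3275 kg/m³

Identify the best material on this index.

Normalizing units and computing the index:
  titanium alloy: σ_y = 1041 MPa, ρ = 4510 kg/m³
  molybdenum: σ_y = 400.0 MPa, ρ = 10300 kg/m³
  elm: σ_y = 45.20 MPa, ρ = 733.4 kg/m³
  gray cast iron: σ_y = 174.0 MPa, ρ = 7240 kg/m³
  silicon nitride: σ_y = 614.0 MPa, ρ = 3275 kg/m³
  elm: M = 9.17×10⁻³
  silicon nitride: M = 7.57×10⁻³
  titanium alloy: M = 7.15×10⁻³
  molybdenum: M = 1.94×10⁻³
  gray cast iron: M = 1.82×10⁻³
Highest index: elm.

elm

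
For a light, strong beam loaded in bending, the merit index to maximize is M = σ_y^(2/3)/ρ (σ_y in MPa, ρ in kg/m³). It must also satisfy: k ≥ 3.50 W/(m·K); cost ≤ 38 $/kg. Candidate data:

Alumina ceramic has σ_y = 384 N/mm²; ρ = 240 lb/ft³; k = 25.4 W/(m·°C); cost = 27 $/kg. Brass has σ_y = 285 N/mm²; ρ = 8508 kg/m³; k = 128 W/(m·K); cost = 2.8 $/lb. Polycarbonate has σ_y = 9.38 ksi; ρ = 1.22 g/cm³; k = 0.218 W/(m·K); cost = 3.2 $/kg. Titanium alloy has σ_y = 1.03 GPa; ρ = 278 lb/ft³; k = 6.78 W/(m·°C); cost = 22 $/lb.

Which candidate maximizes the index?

alumina ceramic

Screen on constraints: k ≥ 3.50 W/(m·K); cost ≤ 38 $/kg. Survivors: alumina ceramic, brass.
After converting to SI:
  alumina ceramic: σ_y = 384.0 MPa, ρ = 3844 kg/m³
  brass: σ_y = 285.0 MPa, ρ = 8508 kg/m³
  alumina ceramic: M = 13.7×10⁻³
  brass: M = 5.09×10⁻³
Highest index: alumina ceramic.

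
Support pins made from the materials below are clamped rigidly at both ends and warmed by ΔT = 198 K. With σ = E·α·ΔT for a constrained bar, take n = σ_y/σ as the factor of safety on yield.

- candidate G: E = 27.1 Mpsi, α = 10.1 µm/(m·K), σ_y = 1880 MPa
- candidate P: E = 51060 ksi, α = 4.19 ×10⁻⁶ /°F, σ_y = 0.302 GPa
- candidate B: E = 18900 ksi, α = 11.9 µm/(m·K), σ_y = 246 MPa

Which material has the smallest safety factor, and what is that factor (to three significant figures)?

With everything in SI (GPa, ×10⁻⁶/K, MPa):
  candidate G: E = 186.8, α = 10.1, σ_y = 1880 → σ = 374 MPa, n = 5.03
  candidate P: E = 352.0, α = 7.54, σ_y = 302.0 → σ = 526 MPa, n = 0.574
  candidate B: E = 130.3, α = 11.9, σ_y = 246.0 → σ = 307 MPa, n = 0.801
Candidate P has the lowest safety factor, n = 0.574.

candidate P, n = 0.574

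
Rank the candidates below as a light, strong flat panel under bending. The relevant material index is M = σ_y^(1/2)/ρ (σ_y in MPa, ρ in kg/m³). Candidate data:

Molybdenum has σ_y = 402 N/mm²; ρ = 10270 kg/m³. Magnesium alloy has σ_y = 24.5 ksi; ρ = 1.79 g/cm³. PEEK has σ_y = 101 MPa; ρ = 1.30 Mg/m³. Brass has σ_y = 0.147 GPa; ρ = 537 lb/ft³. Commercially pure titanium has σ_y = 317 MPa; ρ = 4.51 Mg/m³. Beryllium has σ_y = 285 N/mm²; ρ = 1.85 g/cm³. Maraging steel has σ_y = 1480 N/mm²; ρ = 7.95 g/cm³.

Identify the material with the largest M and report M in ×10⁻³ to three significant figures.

beryllium, M = 9.13×10⁻³

Convert each candidate to consistent units, then evaluate M:
  molybdenum: σ_y = 402.0 MPa, ρ = 10270 kg/m³
  magnesium alloy: σ_y = 168.9 MPa, ρ = 1790 kg/m³
  PEEK: σ_y = 101.0 MPa, ρ = 1300 kg/m³
  brass: σ_y = 147.0 MPa, ρ = 8602 kg/m³
  commercially pure titanium: σ_y = 317.0 MPa, ρ = 4510 kg/m³
  beryllium: σ_y = 285.0 MPa, ρ = 1850 kg/m³
  maraging steel: σ_y = 1480 MPa, ρ = 7950 kg/m³
  beryllium: M = 9.13×10⁻³
  PEEK: M = 7.73×10⁻³
  magnesium alloy: M = 7.26×10⁻³
  maraging steel: M = 4.84×10⁻³
  commercially pure titanium: M = 3.95×10⁻³
  molybdenum: M = 1.95×10⁻³
  brass: M = 1.41×10⁻³
Beryllium ranks first.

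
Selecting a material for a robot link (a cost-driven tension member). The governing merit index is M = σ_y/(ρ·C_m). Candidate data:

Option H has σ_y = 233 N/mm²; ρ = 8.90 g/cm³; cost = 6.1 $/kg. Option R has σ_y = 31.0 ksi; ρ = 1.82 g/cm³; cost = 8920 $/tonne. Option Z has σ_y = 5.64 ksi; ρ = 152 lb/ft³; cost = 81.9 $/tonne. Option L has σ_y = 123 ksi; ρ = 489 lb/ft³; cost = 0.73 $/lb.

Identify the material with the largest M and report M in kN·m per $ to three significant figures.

Convert each candidate to consistent units, then evaluate M:
  option H: σ_y = 233.0 MPa, ρ = 8900 kg/m³, cost = 6.100 $/kg
  option R: σ_y = 213.7 MPa, ρ = 1820 kg/m³, cost = 8.920 $/kg
  option Z: σ_y = 38.89 MPa, ρ = 2435 kg/m³, cost = 0.08190 $/kg
  option L: σ_y = 848.1 MPa, ρ = 7833 kg/m³, cost = 1.609 $/kg
  option Z: M = 195 kN·m per $
  option L: M = 67.3 kN·m per $
  option R: M = 13.2 kN·m per $
  option H: M = 4.29 kN·m per $
The maximum is for option Z.

option Z, M = 195 kN·m per $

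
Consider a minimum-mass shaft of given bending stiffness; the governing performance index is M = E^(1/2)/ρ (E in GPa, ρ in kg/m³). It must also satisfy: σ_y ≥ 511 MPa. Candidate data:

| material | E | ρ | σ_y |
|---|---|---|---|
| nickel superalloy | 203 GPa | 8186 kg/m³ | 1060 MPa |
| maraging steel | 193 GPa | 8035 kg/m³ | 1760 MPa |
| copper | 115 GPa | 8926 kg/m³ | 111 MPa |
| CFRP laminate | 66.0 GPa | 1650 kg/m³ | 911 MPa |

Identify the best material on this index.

Screen on constraints: σ_y ≥ 511 MPa. Survivors: nickel superalloy, maraging steel, CFRP laminate.
Per-candidate index values:
  CFRP laminate: M = 4.92×10⁻³
  nickel superalloy: M = 1.74×10⁻³
  maraging steel: M = 1.73×10⁻³
CFRP laminate has the largest M.

CFRP laminate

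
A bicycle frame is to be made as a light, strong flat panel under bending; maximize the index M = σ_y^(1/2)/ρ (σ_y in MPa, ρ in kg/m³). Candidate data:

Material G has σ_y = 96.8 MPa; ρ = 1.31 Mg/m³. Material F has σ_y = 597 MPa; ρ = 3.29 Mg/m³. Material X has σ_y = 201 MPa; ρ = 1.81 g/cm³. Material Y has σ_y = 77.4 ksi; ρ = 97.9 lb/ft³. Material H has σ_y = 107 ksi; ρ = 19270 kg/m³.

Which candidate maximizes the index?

Putting every candidate on a common basis:
  material G: σ_y = 96.80 MPa, ρ = 1310 kg/m³
  material F: σ_y = 597.0 MPa, ρ = 3290 kg/m³
  material X: σ_y = 201.0 MPa, ρ = 1810 kg/m³
  material Y: σ_y = 533.7 MPa, ρ = 1568 kg/m³
  material H: σ_y = 737.7 MPa, ρ = 19270 kg/m³
  material Y: M = 14.7×10⁻³
  material X: M = 7.83×10⁻³
  material G: M = 7.51×10⁻³
  material F: M = 7.43×10⁻³
  material H: M = 1.41×10⁻³
Material Y has the largest M.

material Y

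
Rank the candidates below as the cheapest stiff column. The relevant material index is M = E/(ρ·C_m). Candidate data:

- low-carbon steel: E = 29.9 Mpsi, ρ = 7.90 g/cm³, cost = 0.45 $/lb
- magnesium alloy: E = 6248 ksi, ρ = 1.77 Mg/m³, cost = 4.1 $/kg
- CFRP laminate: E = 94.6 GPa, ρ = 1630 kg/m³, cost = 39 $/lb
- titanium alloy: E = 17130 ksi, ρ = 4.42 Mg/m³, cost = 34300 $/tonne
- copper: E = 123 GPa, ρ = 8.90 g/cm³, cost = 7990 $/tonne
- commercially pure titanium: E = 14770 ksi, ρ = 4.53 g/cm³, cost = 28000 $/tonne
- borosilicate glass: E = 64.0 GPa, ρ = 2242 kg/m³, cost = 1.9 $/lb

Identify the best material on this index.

Normalizing units and computing the index:
  low-carbon steel: E = 206.2 GPa, ρ = 7900 kg/m³, cost = 0.9921 $/kg
  magnesium alloy: E = 43.08 GPa, ρ = 1770 kg/m³, cost = 4.100 $/kg
  CFRP laminate: E = 94.60 GPa, ρ = 1630 kg/m³, cost = 85.98 $/kg
  titanium alloy: E = 118.1 GPa, ρ = 4420 kg/m³, cost = 34.30 $/kg
  copper: E = 123.0 GPa, ρ = 8900 kg/m³, cost = 7.990 $/kg
  commercially pure titanium: E = 101.8 GPa, ρ = 4530 kg/m³, cost = 28.00 $/kg
  borosilicate glass: E = 64.00 GPa, ρ = 2242 kg/m³, cost = 4.189 $/kg
  low-carbon steel: M = 26.3 MN·m per $
  borosilicate glass: M = 6.81 MN·m per $
  magnesium alloy: M = 5.94 MN·m per $
  copper: M = 1.73 MN·m per $
  commercially pure titanium: M = 0.803 MN·m per $
  titanium alloy: M = 0.779 MN·m per $
  CFRP laminate: M = 0.675 MN·m per $
Highest index: low-carbon steel.

low-carbon steel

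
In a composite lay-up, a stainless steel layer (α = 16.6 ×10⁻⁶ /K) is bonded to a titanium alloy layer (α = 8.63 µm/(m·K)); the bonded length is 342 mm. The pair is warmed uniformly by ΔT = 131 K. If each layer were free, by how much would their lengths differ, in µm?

Δα = |16.6 − 8.63|×10⁻⁶/K = 7.97×10⁻⁶/K.
ΔL_mismatch = Δα·L·ΔT = 7.97×10⁻⁶ × 342.0 mm × 131.0 K = 357 µm.

357 µm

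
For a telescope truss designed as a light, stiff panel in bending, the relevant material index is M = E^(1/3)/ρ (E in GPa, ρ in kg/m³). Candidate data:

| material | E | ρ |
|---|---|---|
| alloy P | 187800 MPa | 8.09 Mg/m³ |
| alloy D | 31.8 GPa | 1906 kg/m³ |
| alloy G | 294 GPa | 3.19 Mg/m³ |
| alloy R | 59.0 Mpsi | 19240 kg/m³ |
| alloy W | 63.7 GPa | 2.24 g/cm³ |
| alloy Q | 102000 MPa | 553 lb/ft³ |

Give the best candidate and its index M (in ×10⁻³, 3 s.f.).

Convert each candidate to consistent units, then evaluate M:
  alloy P: E = 187.8 GPa, ρ = 8090 kg/m³
  alloy D: E = 31.80 GPa, ρ = 1906 kg/m³
  alloy G: E = 294.0 GPa, ρ = 3190 kg/m³
  alloy R: E = 406.8 GPa, ρ = 19240 kg/m³
  alloy W: E = 63.70 GPa, ρ = 2240 kg/m³
  alloy Q: E = 102.0 GPa, ρ = 8858 kg/m³
  alloy G: M = 2.08×10⁻³
  alloy W: M = 1.78×10⁻³
  alloy D: M = 1.66×10⁻³
  alloy P: M = 0.708×10⁻³
  alloy Q: M = 0.527×10⁻³
  alloy R: M = 0.385×10⁻³
Alloy G has the largest M.

alloy G, M = 2.08×10⁻³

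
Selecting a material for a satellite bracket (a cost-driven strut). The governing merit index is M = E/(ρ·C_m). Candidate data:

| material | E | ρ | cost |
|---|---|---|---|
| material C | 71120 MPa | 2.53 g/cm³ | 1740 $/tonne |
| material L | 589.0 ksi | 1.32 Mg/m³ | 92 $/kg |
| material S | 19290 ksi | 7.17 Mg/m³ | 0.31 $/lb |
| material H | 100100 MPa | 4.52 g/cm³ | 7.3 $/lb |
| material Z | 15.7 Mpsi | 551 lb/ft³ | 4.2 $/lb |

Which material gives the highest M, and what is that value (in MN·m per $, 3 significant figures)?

material S, M = 27.1 MN·m per $

Normalizing units and computing the index:
  material C: E = 71.12 GPa, ρ = 2530 kg/m³, cost = 1.740 $/kg
  material L: E = 4.061 GPa, ρ = 1320 kg/m³, cost = 92.00 $/kg
  material S: E = 133.0 GPa, ρ = 7170 kg/m³, cost = 0.6834 $/kg
  material H: E = 100.1 GPa, ρ = 4520 kg/m³, cost = 16.09 $/kg
  material Z: E = 108.2 GPa, ρ = 8826 kg/m³, cost = 9.259 $/kg
  material S: M = 27.1 MN·m per $
  material C: M = 16.2 MN·m per $
  material H: M = 1.38 MN·m per $
  material Z: M = 1.32 MN·m per $
  material L: M = 0.0334 MN·m per $
Material S ranks first.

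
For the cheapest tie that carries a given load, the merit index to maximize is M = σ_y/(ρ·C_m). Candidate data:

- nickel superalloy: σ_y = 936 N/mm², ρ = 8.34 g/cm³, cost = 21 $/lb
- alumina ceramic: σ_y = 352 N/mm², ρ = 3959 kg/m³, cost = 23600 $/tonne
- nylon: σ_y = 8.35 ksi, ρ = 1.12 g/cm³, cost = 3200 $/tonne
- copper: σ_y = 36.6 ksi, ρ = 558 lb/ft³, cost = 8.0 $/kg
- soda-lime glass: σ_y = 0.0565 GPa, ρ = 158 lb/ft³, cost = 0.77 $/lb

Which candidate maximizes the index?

In SI units:
  nickel superalloy: σ_y = 936.0 MPa, ρ = 8340 kg/m³, cost = 46.30 $/kg
  alumina ceramic: σ_y = 352.0 MPa, ρ = 3959 kg/m³, cost = 23.60 $/kg
  nylon: σ_y = 57.57 MPa, ρ = 1120 kg/m³, cost = 3.200 $/kg
  copper: σ_y = 252.3 MPa, ρ = 8938 kg/m³, cost = 8.000 $/kg
  soda-lime glass: σ_y = 56.50 MPa, ρ = 2531 kg/m³, cost = 1.698 $/kg
  nylon: M = 16.1 kN·m per $
  soda-lime glass: M = 13.2 kN·m per $
  alumina ceramic: M = 3.77 kN·m per $
  copper: M = 3.53 kN·m per $
  nickel superalloy: M = 2.42 kN·m per $
Highest index: nylon.

nylon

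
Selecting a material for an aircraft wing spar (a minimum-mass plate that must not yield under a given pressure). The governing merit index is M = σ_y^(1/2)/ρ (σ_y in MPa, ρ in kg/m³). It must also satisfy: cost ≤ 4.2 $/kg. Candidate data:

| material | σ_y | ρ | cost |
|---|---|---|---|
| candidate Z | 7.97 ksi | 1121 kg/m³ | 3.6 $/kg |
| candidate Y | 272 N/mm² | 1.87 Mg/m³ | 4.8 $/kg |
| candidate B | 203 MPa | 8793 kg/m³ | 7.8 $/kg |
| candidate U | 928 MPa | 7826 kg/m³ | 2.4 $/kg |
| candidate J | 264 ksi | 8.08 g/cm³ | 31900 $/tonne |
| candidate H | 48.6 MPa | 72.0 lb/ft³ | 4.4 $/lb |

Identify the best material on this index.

Screen on constraints: cost ≤ 4.2 $/kg. Survivors: candidate Z, candidate U.
Normalizing units and computing the index:
  candidate Z: σ_y = 54.95 MPa, ρ = 1121 kg/m³
  candidate U: σ_y = 928.0 MPa, ρ = 7826 kg/m³
  candidate Z: M = 6.61×10⁻³
  candidate U: M = 3.89×10⁻³
Highest index: candidate Z.

candidate Z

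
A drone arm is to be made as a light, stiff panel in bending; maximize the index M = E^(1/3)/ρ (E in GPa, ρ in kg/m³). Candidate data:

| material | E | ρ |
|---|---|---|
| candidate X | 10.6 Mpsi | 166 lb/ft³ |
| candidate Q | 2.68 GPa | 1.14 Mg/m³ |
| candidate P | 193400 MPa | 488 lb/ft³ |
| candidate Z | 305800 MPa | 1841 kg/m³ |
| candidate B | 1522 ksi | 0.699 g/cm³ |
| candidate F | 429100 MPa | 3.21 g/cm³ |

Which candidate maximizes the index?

candidate Z

In SI units:
  candidate X: E = 73.08 GPa, ρ = 2659 kg/m³
  candidate Q: E = 2.680 GPa, ρ = 1140 kg/m³
  candidate P: E = 193.4 GPa, ρ = 7817 kg/m³
  candidate Z: E = 305.8 GPa, ρ = 1841 kg/m³
  candidate B: E = 10.49 GPa, ρ = 699.0 kg/m³
  candidate F: E = 429.1 GPa, ρ = 3210 kg/m³
  candidate Z: M = 3.66×10⁻³
  candidate B: M = 3.13×10⁻³
  candidate F: M = 2.35×10⁻³
  candidate X: M = 1.57×10⁻³
  candidate Q: M = 1.22×10⁻³
  candidate P: M = 0.740×10⁻³
Candidate Z ranks first.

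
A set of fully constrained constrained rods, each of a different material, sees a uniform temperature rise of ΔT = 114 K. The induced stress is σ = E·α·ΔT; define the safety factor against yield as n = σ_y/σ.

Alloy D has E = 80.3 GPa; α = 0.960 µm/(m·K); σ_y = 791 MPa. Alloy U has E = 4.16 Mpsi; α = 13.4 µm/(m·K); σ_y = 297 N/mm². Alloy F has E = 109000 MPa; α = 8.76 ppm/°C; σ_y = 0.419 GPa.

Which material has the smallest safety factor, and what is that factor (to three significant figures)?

With everything in SI (GPa, ×10⁻⁶/K, MPa):
  alloy D: E = 80.30, α = 0.960, σ_y = 791.0 → σ = 8.79 MPa, n = 90.0
  alloy U: E = 28.68, α = 13.4, σ_y = 297.0 → σ = 43.8 MPa, n = 6.78
  alloy F: E = 109.0, α = 8.76, σ_y = 419.0 → σ = 109 MPa, n = 3.85
Alloy F has the lowest safety factor, n = 3.85.

alloy F, n = 3.85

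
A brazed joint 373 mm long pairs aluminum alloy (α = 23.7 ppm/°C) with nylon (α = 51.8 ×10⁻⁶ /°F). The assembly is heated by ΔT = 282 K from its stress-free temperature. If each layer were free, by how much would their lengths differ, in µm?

nylon: α = 51.8×10⁻⁶/°F × 9/5 = 93.2×10⁻⁶/K.
Δα = |23.7 − 93.2|×10⁻⁶/K = 69.5×10⁻⁶/K.
ΔL_mismatch = Δα·L·ΔT = 69.5×10⁻⁶ × 373.0 mm × 282.0 K = 7310 µm.

7310 µm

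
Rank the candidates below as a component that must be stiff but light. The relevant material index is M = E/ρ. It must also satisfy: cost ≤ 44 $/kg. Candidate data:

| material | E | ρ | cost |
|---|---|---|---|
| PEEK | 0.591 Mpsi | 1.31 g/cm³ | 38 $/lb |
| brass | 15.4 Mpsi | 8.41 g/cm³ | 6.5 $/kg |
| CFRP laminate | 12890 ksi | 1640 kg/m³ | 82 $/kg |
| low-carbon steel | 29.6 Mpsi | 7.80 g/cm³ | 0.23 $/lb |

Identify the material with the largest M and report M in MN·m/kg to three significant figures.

low-carbon steel, M = 26.2 MN·m/kg

Screen on constraints: cost ≤ 44 $/kg. Survivors: brass, low-carbon steel.
After converting to SI:
  brass: E = 106.2 GPa, ρ = 8410 kg/m³
  low-carbon steel: E = 204.1 GPa, ρ = 7800 kg/m³
  low-carbon steel: M = 26.2 MN·m/kg
  brass: M = 12.6 MN·m/kg
Highest index: low-carbon steel.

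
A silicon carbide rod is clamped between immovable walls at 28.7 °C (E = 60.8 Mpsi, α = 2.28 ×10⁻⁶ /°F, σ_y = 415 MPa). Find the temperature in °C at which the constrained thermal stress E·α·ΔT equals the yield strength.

270 °C

E = 60.8 Mpsi = 419.2 GPa.
α = 2.28×10⁻⁶/°F × 9/5 = 4.10×10⁻⁶/K.
E·α·ΔT = 415.0 MPa ⇒ ΔT = 415.0 / (419.2×10³ × 4.10×10⁻⁶) = 241.2 K.
T = 28.7 + 241.2 = 269.9 °C.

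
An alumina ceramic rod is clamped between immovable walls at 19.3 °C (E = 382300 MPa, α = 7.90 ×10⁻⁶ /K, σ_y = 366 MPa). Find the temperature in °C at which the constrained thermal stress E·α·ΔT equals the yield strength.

140 °C

E = 382300 MPa = 382.3 GPa.
E·α·ΔT = 366.0 MPa ⇒ ΔT = 366.0 / (382.3×10³ × 7.90×10⁻⁶) = 121.2 K.
T = 19.3 + 121.2 = 140.5 °C.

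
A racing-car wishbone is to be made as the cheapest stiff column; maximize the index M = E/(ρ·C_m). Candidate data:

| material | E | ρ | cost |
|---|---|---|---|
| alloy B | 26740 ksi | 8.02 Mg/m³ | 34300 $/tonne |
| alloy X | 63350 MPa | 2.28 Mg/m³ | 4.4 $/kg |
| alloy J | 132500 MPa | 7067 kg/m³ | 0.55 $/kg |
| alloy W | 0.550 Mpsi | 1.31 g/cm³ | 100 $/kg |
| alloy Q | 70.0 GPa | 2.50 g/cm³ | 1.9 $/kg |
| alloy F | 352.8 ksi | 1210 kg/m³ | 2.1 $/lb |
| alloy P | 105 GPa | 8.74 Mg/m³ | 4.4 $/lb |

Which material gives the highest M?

Normalizing units and computing the index:
  alloy B: E = 184.4 GPa, ρ = 8020 kg/m³, cost = 34.30 $/kg
  alloy X: E = 63.35 GPa, ρ = 2280 kg/m³, cost = 4.400 $/kg
  alloy J: E = 132.5 GPa, ρ = 7067 kg/m³, cost = 0.5500 $/kg
  alloy W: E = 3.792 GPa, ρ = 1310 kg/m³, cost = 100.0 $/kg
  alloy Q: E = 70.00 GPa, ρ = 2500 kg/m³, cost = 1.900 $/kg
  alloy F: E = 2.432 GPa, ρ = 1210 kg/m³, cost = 4.630 $/kg
  alloy P: E = 105.0 GPa, ρ = 8740 kg/m³, cost = 9.700 $/kg
  alloy J: M = 34.1 MN·m per $
  alloy Q: M = 14.7 MN·m per $
  alloy X: M = 6.31 MN·m per $
  alloy P: M = 1.24 MN·m per $
  alloy B: M = 0.670 MN·m per $
  alloy F: M = 0.434 MN·m per $
  alloy W: M = 0.0289 MN·m per $
Alloy J has the largest M.

alloy J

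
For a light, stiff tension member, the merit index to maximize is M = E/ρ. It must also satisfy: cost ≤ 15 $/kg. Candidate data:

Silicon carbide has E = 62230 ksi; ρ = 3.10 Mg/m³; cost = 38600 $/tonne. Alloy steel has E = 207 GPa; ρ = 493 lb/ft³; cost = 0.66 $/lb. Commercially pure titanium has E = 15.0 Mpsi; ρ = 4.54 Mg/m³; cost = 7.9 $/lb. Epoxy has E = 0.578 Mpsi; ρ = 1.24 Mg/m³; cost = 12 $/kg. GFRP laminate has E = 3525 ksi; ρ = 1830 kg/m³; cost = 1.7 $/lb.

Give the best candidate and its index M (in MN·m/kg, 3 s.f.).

alloy steel, M = 26.2 MN·m/kg

Screen on constraints: cost ≤ 15 $/kg. Survivors: alloy steel, epoxy, GFRP laminate.
In SI units:
  alloy steel: E = 207.0 GPa, ρ = 7897 kg/m³
  epoxy: E = 3.985 GPa, ρ = 1240 kg/m³
  GFRP laminate: E = 24.30 GPa, ρ = 1830 kg/m³
  alloy steel: M = 26.2 MN·m/kg
  GFRP laminate: M = 13.3 MN·m/kg
  epoxy: M = 3.21 MN·m/kg
Alloy steel has the largest M.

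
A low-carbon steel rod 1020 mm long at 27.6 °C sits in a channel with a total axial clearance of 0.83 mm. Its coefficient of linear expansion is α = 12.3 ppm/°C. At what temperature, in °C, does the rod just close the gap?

93.8 °C

α·L₀·ΔT = 0.83 mm ⇒ ΔT = 0.83 / (12.3×10⁻⁶ × 1020.0) = 66.16 K.
T = 27.6 + 66.16 = 93.76 °C.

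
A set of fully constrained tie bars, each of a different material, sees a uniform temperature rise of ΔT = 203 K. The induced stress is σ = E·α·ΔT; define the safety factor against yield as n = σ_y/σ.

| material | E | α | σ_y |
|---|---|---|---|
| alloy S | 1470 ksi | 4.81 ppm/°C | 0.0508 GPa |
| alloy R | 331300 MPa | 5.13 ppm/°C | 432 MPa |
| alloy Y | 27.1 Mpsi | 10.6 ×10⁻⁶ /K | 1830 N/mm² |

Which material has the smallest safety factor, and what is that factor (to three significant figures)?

alloy R, n = 1.25

Per material, after unit conversion:
  alloy S: E = 10.14, α = 4.81, σ_y = 50.80 → σ = 9.90 MPa, n = 5.13
  alloy R: E = 331.3, α = 5.13, σ_y = 432.0 → σ = 345 MPa, n = 1.25
  alloy Y: E = 186.8, α = 10.6, σ_y = 1830 → σ = 402 MPa, n = 4.55
Smallest n: alloy R with n = 1.25.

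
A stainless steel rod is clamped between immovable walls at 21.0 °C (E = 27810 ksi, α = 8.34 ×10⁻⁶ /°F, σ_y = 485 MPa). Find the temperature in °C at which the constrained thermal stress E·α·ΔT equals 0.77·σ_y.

151 °C

E = 27810 ksi = 191.7 GPa.
α = 8.34×10⁻⁶/°F × 9/5 = 15.0×10⁻⁶/K.
E·α·ΔT = 373.4 MPa ⇒ ΔT = 373.4 / (191.7×10³ × 15.0×10⁻⁶) = 129.7 K.
T = 21.0 + 129.7 = 150.7 °C.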